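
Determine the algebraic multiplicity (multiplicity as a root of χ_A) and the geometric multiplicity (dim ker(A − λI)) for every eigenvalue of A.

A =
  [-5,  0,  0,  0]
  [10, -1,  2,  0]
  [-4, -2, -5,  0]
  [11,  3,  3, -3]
λ = -5: alg = 1, geom = 1; λ = -3: alg = 3, geom = 2

Step 1 — factor the characteristic polynomial to read off the algebraic multiplicities:
  χ_A(x) = (x + 3)^3*(x + 5)

Step 2 — compute geometric multiplicities via the rank-nullity identity g(λ) = n − rank(A − λI):
  rank(A − (-5)·I) = 3, so dim ker(A − (-5)·I) = n − 3 = 1
  rank(A − (-3)·I) = 2, so dim ker(A − (-3)·I) = n − 2 = 2

Summary:
  λ = -5: algebraic multiplicity = 1, geometric multiplicity = 1
  λ = -3: algebraic multiplicity = 3, geometric multiplicity = 2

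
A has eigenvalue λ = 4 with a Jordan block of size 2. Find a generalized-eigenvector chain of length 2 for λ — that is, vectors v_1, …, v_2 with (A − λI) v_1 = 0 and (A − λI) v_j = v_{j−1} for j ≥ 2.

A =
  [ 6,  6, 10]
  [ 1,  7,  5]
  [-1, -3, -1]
A Jordan chain for λ = 4 of length 2:
v_1 = (2, 1, -1)ᵀ
v_2 = (1, 0, 0)ᵀ

Let N = A − (4)·I. We want v_2 with N^2 v_2 = 0 but N^1 v_2 ≠ 0; then v_{j-1} := N · v_j for j = 2, …, 2.

Pick v_2 = (1, 0, 0)ᵀ.
Then v_1 = N · v_2 = (2, 1, -1)ᵀ.

Sanity check: (A − (4)·I) v_1 = (0, 0, 0)ᵀ = 0. ✓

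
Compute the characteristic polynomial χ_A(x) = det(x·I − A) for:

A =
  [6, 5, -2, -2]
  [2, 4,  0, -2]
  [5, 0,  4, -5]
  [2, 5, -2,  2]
x^4 - 16*x^3 + 96*x^2 - 256*x + 256

Expanding det(x·I − A) (e.g. by cofactor expansion or by noting that A is similar to its Jordan form J, which has the same characteristic polynomial as A) gives
  χ_A(x) = x^4 - 16*x^3 + 96*x^2 - 256*x + 256
which factors as (x - 4)^4. The eigenvalues (with algebraic multiplicities) are λ = 4 with multiplicity 4.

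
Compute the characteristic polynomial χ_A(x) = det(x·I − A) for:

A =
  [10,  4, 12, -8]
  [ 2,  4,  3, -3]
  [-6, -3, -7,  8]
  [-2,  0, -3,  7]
x^4 - 14*x^3 + 72*x^2 - 160*x + 128

Expanding det(x·I − A) (e.g. by cofactor expansion or by noting that A is similar to its Jordan form J, which has the same characteristic polynomial as A) gives
  χ_A(x) = x^4 - 14*x^3 + 72*x^2 - 160*x + 128
which factors as (x - 4)^3*(x - 2). The eigenvalues (with algebraic multiplicities) are λ = 2 with multiplicity 1, λ = 4 with multiplicity 3.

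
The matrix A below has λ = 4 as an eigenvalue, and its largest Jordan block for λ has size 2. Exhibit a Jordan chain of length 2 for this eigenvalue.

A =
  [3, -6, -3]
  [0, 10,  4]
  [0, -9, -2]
A Jordan chain for λ = 4 of length 2:
v_1 = (-9, 6, -9)ᵀ
v_2 = (3, 1, 0)ᵀ

Let N = A − (4)·I. We want v_2 with N^2 v_2 = 0 but N^1 v_2 ≠ 0; then v_{j-1} := N · v_j for j = 2, …, 2.

Pick v_2 = (3, 1, 0)ᵀ.
Then v_1 = N · v_2 = (-9, 6, -9)ᵀ.

Sanity check: (A − (4)·I) v_1 = (0, 0, 0)ᵀ = 0. ✓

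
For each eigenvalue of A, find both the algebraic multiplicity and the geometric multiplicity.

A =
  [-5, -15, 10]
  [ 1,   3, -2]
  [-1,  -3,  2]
λ = 0: alg = 3, geom = 2

Step 1 — factor the characteristic polynomial to read off the algebraic multiplicities:
  χ_A(x) = x^3

Step 2 — compute geometric multiplicities via the rank-nullity identity g(λ) = n − rank(A − λI):
  rank(A − (0)·I) = 1, so dim ker(A − (0)·I) = n − 1 = 2

Summary:
  λ = 0: algebraic multiplicity = 3, geometric multiplicity = 2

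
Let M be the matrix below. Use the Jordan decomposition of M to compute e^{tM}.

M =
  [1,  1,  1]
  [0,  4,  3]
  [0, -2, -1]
e^{tM} =
  [exp(t), exp(2*t) - exp(t), exp(2*t) - exp(t)]
  [0, 3*exp(2*t) - 2*exp(t), 3*exp(2*t) - 3*exp(t)]
  [0, -2*exp(2*t) + 2*exp(t), -2*exp(2*t) + 3*exp(t)]

Strategy: write M = P · J · P⁻¹ where J is a Jordan canonical form, so e^{tM} = P · e^{tJ} · P⁻¹, and e^{tJ} can be computed block-by-block.

M has Jordan form
J =
  [1, 0, 0]
  [0, 1, 0]
  [0, 0, 2]
(up to reordering of blocks).

Per-block formulas:
  For a 1×1 block at λ = 2: exp(t · [2]) = [e^(2t)].
  For a 1×1 block at λ = 1: exp(t · [1]) = [e^(1t)].

After assembling e^{tJ} and conjugating by P, we get:

e^{tM} =
  [exp(t), exp(2*t) - exp(t), exp(2*t) - exp(t)]
  [0, 3*exp(2*t) - 2*exp(t), 3*exp(2*t) - 3*exp(t)]
  [0, -2*exp(2*t) + 2*exp(t), -2*exp(2*t) + 3*exp(t)]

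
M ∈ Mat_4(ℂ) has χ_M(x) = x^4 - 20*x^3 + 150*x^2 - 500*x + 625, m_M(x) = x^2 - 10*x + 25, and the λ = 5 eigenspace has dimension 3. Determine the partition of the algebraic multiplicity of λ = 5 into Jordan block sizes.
Block sizes for λ = 5: [2, 1, 1]

Step 1 — from the characteristic polynomial, algebraic multiplicity of λ = 5 is 4. From dim ker(M − (5)·I) = 3, there are exactly 3 Jordan blocks for λ = 5.
Step 2 — from the minimal polynomial, the factor (x − 5)^2 tells us the largest block for λ = 5 has size 2.
Step 3 — with total size 4, 3 blocks, and largest block 2, the block sizes (in nonincreasing order) are [2, 1, 1].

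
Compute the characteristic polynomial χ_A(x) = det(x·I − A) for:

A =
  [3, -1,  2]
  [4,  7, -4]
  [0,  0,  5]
x^3 - 15*x^2 + 75*x - 125

Expanding det(x·I − A) (e.g. by cofactor expansion or by noting that A is similar to its Jordan form J, which has the same characteristic polynomial as A) gives
  χ_A(x) = x^3 - 15*x^2 + 75*x - 125
which factors as (x - 5)^3. The eigenvalues (with algebraic multiplicities) are λ = 5 with multiplicity 3.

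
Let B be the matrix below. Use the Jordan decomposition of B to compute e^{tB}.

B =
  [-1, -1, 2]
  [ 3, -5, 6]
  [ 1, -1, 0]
e^{tB} =
  [t*exp(-2*t) + exp(-2*t), -t*exp(-2*t), 2*t*exp(-2*t)]
  [3*t*exp(-2*t), -3*t*exp(-2*t) + exp(-2*t), 6*t*exp(-2*t)]
  [t*exp(-2*t), -t*exp(-2*t), 2*t*exp(-2*t) + exp(-2*t)]

Strategy: write B = P · J · P⁻¹ where J is a Jordan canonical form, so e^{tB} = P · e^{tJ} · P⁻¹, and e^{tJ} can be computed block-by-block.

B has Jordan form
J =
  [-2,  1,  0]
  [ 0, -2,  0]
  [ 0,  0, -2]
(up to reordering of blocks).

Per-block formulas:
  For a 1×1 block at λ = -2: exp(t · [-2]) = [e^(-2t)].
  For a 2×2 Jordan block J_2(-2): exp(t · J_2(-2)) = e^(-2t)·(I + t·N), where N is the 2×2 nilpotent shift.

After assembling e^{tJ} and conjugating by P, we get:

e^{tB} =
  [t*exp(-2*t) + exp(-2*t), -t*exp(-2*t), 2*t*exp(-2*t)]
  [3*t*exp(-2*t), -3*t*exp(-2*t) + exp(-2*t), 6*t*exp(-2*t)]
  [t*exp(-2*t), -t*exp(-2*t), 2*t*exp(-2*t) + exp(-2*t)]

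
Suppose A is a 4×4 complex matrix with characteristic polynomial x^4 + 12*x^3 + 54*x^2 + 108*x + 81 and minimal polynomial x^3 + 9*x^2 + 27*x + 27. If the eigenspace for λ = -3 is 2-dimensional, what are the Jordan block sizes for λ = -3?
Block sizes for λ = -3: [3, 1]

Step 1 — from the characteristic polynomial, algebraic multiplicity of λ = -3 is 4. From dim ker(A − (-3)·I) = 2, there are exactly 2 Jordan blocks for λ = -3.
Step 2 — from the minimal polynomial, the factor (x + 3)^3 tells us the largest block for λ = -3 has size 3.
Step 3 — with total size 4, 2 blocks, and largest block 3, the block sizes (in nonincreasing order) are [3, 1].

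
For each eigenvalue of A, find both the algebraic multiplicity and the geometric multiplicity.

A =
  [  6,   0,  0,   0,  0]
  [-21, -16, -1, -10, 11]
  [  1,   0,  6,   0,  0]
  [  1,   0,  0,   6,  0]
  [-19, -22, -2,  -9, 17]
λ = -5: alg = 1, geom = 1; λ = 6: alg = 4, geom = 2

Step 1 — factor the characteristic polynomial to read off the algebraic multiplicities:
  χ_A(x) = (x - 6)^4*(x + 5)

Step 2 — compute geometric multiplicities via the rank-nullity identity g(λ) = n − rank(A − λI):
  rank(A − (-5)·I) = 4, so dim ker(A − (-5)·I) = n − 4 = 1
  rank(A − (6)·I) = 3, so dim ker(A − (6)·I) = n − 3 = 2

Summary:
  λ = -5: algebraic multiplicity = 1, geometric multiplicity = 1
  λ = 6: algebraic multiplicity = 4, geometric multiplicity = 2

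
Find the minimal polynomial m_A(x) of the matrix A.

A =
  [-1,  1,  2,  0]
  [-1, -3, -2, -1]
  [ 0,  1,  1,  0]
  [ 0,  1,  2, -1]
x^3 + 3*x^2 + 3*x + 1

The characteristic polynomial is χ_A(x) = (x + 1)^4, so the eigenvalues are known. The minimal polynomial is
  m_A(x) = Π_λ (x − λ)^{k_λ}
where k_λ is the size of the *largest* Jordan block for λ (equivalently, the smallest k with (A − λI)^k v = 0 for every generalised eigenvector v of λ).

  λ = -1: largest Jordan block has size 3, contributing (x + 1)^3

So m_A(x) = (x + 1)^3 = x^3 + 3*x^2 + 3*x + 1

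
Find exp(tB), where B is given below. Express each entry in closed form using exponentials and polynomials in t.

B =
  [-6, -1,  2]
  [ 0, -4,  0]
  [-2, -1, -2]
e^{tB} =
  [-2*t*exp(-4*t) + exp(-4*t), -t*exp(-4*t), 2*t*exp(-4*t)]
  [0, exp(-4*t), 0]
  [-2*t*exp(-4*t), -t*exp(-4*t), 2*t*exp(-4*t) + exp(-4*t)]

Strategy: write B = P · J · P⁻¹ where J is a Jordan canonical form, so e^{tB} = P · e^{tJ} · P⁻¹, and e^{tJ} can be computed block-by-block.

B has Jordan form
J =
  [-4,  1,  0]
  [ 0, -4,  0]
  [ 0,  0, -4]
(up to reordering of blocks).

Per-block formulas:
  For a 2×2 Jordan block J_2(-4): exp(t · J_2(-4)) = e^(-4t)·(I + t·N), where N is the 2×2 nilpotent shift.
  For a 1×1 block at λ = -4: exp(t · [-4]) = [e^(-4t)].

After assembling e^{tJ} and conjugating by P, we get:

e^{tB} =
  [-2*t*exp(-4*t) + exp(-4*t), -t*exp(-4*t), 2*t*exp(-4*t)]
  [0, exp(-4*t), 0]
  [-2*t*exp(-4*t), -t*exp(-4*t), 2*t*exp(-4*t) + exp(-4*t)]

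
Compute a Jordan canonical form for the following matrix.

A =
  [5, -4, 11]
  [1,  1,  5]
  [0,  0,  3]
J_3(3)

The characteristic polynomial is
  det(x·I − A) = x^3 - 9*x^2 + 27*x - 27 = (x - 3)^3

Eigenvalues and multiplicities (the geometric multiplicity of λ is n − rank(A − λI), which equals the number of Jordan blocks for λ):
  λ = 3: algebraic multiplicity = 3, geometric multiplicity = 1

Determining the block sizes for each eigenvalue:
  λ = 3: one block (gm = 1), so the single block has size am = 3 → block sizes [3]

Assembling the blocks gives a Jordan form
J =
  [3, 1, 0]
  [0, 3, 1]
  [0, 0, 3]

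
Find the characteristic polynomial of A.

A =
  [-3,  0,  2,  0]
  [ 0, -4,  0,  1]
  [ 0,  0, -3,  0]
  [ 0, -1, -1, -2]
x^4 + 12*x^3 + 54*x^2 + 108*x + 81

Expanding det(x·I − A) (e.g. by cofactor expansion or by noting that A is similar to its Jordan form J, which has the same characteristic polynomial as A) gives
  χ_A(x) = x^4 + 12*x^3 + 54*x^2 + 108*x + 81
which factors as (x + 3)^4. The eigenvalues (with algebraic multiplicities) are λ = -3 with multiplicity 4.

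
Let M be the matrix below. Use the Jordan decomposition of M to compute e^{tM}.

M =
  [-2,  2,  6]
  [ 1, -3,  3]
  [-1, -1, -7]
e^{tM} =
  [2*t*exp(-4*t) + exp(-4*t), 2*t*exp(-4*t), 6*t*exp(-4*t)]
  [t*exp(-4*t), t*exp(-4*t) + exp(-4*t), 3*t*exp(-4*t)]
  [-t*exp(-4*t), -t*exp(-4*t), -3*t*exp(-4*t) + exp(-4*t)]

Strategy: write M = P · J · P⁻¹ where J is a Jordan canonical form, so e^{tM} = P · e^{tJ} · P⁻¹, and e^{tJ} can be computed block-by-block.

M has Jordan form
J =
  [-4,  1,  0]
  [ 0, -4,  0]
  [ 0,  0, -4]
(up to reordering of blocks).

Per-block formulas:
  For a 2×2 Jordan block J_2(-4): exp(t · J_2(-4)) = e^(-4t)·(I + t·N), where N is the 2×2 nilpotent shift.
  For a 1×1 block at λ = -4: exp(t · [-4]) = [e^(-4t)].

After assembling e^{tJ} and conjugating by P, we get:

e^{tM} =
  [2*t*exp(-4*t) + exp(-4*t), 2*t*exp(-4*t), 6*t*exp(-4*t)]
  [t*exp(-4*t), t*exp(-4*t) + exp(-4*t), 3*t*exp(-4*t)]
  [-t*exp(-4*t), -t*exp(-4*t), -3*t*exp(-4*t) + exp(-4*t)]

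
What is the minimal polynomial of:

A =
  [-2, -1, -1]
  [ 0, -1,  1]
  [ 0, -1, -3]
x^2 + 4*x + 4

The characteristic polynomial is χ_A(x) = (x + 2)^3, so the eigenvalues are known. The minimal polynomial is
  m_A(x) = Π_λ (x − λ)^{k_λ}
where k_λ is the size of the *largest* Jordan block for λ (equivalently, the smallest k with (A − λI)^k v = 0 for every generalised eigenvector v of λ).

  λ = -2: largest Jordan block has size 2, contributing (x + 2)^2

So m_A(x) = (x + 2)^2 = x^2 + 4*x + 4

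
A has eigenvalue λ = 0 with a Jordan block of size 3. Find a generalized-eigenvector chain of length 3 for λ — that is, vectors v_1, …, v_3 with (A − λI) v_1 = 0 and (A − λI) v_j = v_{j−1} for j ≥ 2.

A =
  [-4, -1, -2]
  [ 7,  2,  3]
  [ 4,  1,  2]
A Jordan chain for λ = 0 of length 3:
v_1 = (1, -2, -1)ᵀ
v_2 = (-4, 7, 4)ᵀ
v_3 = (1, 0, 0)ᵀ

Let N = A − (0)·I. We want v_3 with N^3 v_3 = 0 but N^2 v_3 ≠ 0; then v_{j-1} := N · v_j for j = 3, …, 2.

Pick v_3 = (1, 0, 0)ᵀ.
Then v_2 = N · v_3 = (-4, 7, 4)ᵀ.
Then v_1 = N · v_2 = (1, -2, -1)ᵀ.

Sanity check: (A − (0)·I) v_1 = (0, 0, 0)ᵀ = 0. ✓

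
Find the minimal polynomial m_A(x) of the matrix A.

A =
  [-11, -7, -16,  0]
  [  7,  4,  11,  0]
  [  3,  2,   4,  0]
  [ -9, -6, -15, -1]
x^3 + 3*x^2 + 3*x + 1

The characteristic polynomial is χ_A(x) = (x + 1)^4, so the eigenvalues are known. The minimal polynomial is
  m_A(x) = Π_λ (x − λ)^{k_λ}
where k_λ is the size of the *largest* Jordan block for λ (equivalently, the smallest k with (A − λI)^k v = 0 for every generalised eigenvector v of λ).

  λ = -1: largest Jordan block has size 3, contributing (x + 1)^3

So m_A(x) = (x + 1)^3 = x^3 + 3*x^2 + 3*x + 1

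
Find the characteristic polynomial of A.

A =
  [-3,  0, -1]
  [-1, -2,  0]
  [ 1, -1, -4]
x^3 + 9*x^2 + 27*x + 27

Expanding det(x·I − A) (e.g. by cofactor expansion or by noting that A is similar to its Jordan form J, which has the same characteristic polynomial as A) gives
  χ_A(x) = x^3 + 9*x^2 + 27*x + 27
which factors as (x + 3)^3. The eigenvalues (with algebraic multiplicities) are λ = -3 with multiplicity 3.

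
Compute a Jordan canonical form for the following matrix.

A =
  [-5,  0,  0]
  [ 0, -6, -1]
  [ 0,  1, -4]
J_2(-5) ⊕ J_1(-5)

The characteristic polynomial is
  det(x·I − A) = x^3 + 15*x^2 + 75*x + 125 = (x + 5)^3

Eigenvalues and multiplicities (the geometric multiplicity of λ is n − rank(A − λI), which equals the number of Jordan blocks for λ):
  λ = -5: algebraic multiplicity = 3, geometric multiplicity = 2

Determining the block sizes for each eigenvalue:
  λ = -5: 2 blocks summing to 3 forces exactly one block of size 2 and the rest size 1 → block sizes [2, 1]

Assembling the blocks gives a Jordan form
J =
  [-5,  1,  0]
  [ 0, -5,  0]
  [ 0,  0, -5]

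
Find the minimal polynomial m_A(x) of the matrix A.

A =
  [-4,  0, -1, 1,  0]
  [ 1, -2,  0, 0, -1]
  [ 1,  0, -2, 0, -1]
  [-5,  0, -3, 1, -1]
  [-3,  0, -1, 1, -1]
x^2 + 3*x + 2

The characteristic polynomial is χ_A(x) = (x + 1)^2*(x + 2)^3, so the eigenvalues are known. The minimal polynomial is
  m_A(x) = Π_λ (x − λ)^{k_λ}
where k_λ is the size of the *largest* Jordan block for λ (equivalently, the smallest k with (A − λI)^k v = 0 for every generalised eigenvector v of λ).

  λ = -2: largest Jordan block has size 1, contributing (x + 2)
  λ = -1: largest Jordan block has size 1, contributing (x + 1)

So m_A(x) = (x + 1)*(x + 2) = x^2 + 3*x + 2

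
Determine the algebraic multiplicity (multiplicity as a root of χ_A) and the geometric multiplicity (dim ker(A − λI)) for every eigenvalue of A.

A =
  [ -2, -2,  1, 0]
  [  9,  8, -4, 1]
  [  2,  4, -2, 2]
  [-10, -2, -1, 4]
λ = 2: alg = 4, geom = 2

Step 1 — factor the characteristic polynomial to read off the algebraic multiplicities:
  χ_A(x) = (x - 2)^4

Step 2 — compute geometric multiplicities via the rank-nullity identity g(λ) = n − rank(A − λI):
  rank(A − (2)·I) = 2, so dim ker(A − (2)·I) = n − 2 = 2

Summary:
  λ = 2: algebraic multiplicity = 4, geometric multiplicity = 2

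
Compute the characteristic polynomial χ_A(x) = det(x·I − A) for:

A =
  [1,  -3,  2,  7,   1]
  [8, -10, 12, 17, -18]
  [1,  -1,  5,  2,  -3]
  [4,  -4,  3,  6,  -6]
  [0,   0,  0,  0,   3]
x^5 - 5*x^4 - 5*x^3 + 45*x^2 - 108

Expanding det(x·I − A) (e.g. by cofactor expansion or by noting that A is similar to its Jordan form J, which has the same characteristic polynomial as A) gives
  χ_A(x) = x^5 - 5*x^4 - 5*x^3 + 45*x^2 - 108
which factors as (x - 3)^3*(x + 2)^2. The eigenvalues (with algebraic multiplicities) are λ = -2 with multiplicity 2, λ = 3 with multiplicity 3.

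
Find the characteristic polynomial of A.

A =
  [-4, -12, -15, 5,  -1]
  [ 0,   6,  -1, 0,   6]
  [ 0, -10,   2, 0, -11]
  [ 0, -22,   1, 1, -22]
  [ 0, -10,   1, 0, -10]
x^5 + 5*x^4 - 5*x^3 - 25*x^2 + 40*x - 16

Expanding det(x·I − A) (e.g. by cofactor expansion or by noting that A is similar to its Jordan form J, which has the same characteristic polynomial as A) gives
  χ_A(x) = x^5 + 5*x^4 - 5*x^3 - 25*x^2 + 40*x - 16
which factors as (x - 1)^3*(x + 4)^2. The eigenvalues (with algebraic multiplicities) are λ = -4 with multiplicity 2, λ = 1 with multiplicity 3.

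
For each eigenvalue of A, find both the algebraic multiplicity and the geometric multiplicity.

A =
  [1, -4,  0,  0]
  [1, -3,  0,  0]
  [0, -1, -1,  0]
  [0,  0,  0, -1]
λ = -1: alg = 4, geom = 2

Step 1 — factor the characteristic polynomial to read off the algebraic multiplicities:
  χ_A(x) = (x + 1)^4

Step 2 — compute geometric multiplicities via the rank-nullity identity g(λ) = n − rank(A − λI):
  rank(A − (-1)·I) = 2, so dim ker(A − (-1)·I) = n − 2 = 2

Summary:
  λ = -1: algebraic multiplicity = 4, geometric multiplicity = 2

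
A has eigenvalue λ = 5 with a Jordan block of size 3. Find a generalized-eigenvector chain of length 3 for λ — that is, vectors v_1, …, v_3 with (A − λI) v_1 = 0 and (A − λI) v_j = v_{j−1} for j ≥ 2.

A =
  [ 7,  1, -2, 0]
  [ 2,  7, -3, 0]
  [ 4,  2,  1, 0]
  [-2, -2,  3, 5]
A Jordan chain for λ = 5 of length 3:
v_1 = (-2, -4, -4, 4)ᵀ
v_2 = (2, 2, 4, -2)ᵀ
v_3 = (1, 0, 0, 0)ᵀ

Let N = A − (5)·I. We want v_3 with N^3 v_3 = 0 but N^2 v_3 ≠ 0; then v_{j-1} := N · v_j for j = 3, …, 2.

Pick v_3 = (1, 0, 0, 0)ᵀ.
Then v_2 = N · v_3 = (2, 2, 4, -2)ᵀ.
Then v_1 = N · v_2 = (-2, -4, -4, 4)ᵀ.

Sanity check: (A − (5)·I) v_1 = (0, 0, 0, 0)ᵀ = 0. ✓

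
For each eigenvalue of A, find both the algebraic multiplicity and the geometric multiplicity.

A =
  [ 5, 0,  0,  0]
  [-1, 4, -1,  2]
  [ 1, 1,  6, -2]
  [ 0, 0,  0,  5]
λ = 5: alg = 4, geom = 3

Step 1 — factor the characteristic polynomial to read off the algebraic multiplicities:
  χ_A(x) = (x - 5)^4

Step 2 — compute geometric multiplicities via the rank-nullity identity g(λ) = n − rank(A − λI):
  rank(A − (5)·I) = 1, so dim ker(A − (5)·I) = n − 1 = 3

Summary:
  λ = 5: algebraic multiplicity = 4, geometric multiplicity = 3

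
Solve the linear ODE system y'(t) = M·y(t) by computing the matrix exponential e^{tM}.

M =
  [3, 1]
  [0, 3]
e^{tM} =
  [exp(3*t), t*exp(3*t)]
  [0, exp(3*t)]

Strategy: write M = P · J · P⁻¹ where J is a Jordan canonical form, so e^{tM} = P · e^{tJ} · P⁻¹, and e^{tJ} can be computed block-by-block.

M has Jordan form
J =
  [3, 1]
  [0, 3]
(up to reordering of blocks).

Per-block formulas:
  For a 2×2 Jordan block J_2(3): exp(t · J_2(3)) = e^(3t)·(I + t·N), where N is the 2×2 nilpotent shift.

After assembling e^{tJ} and conjugating by P, we get:

e^{tM} =
  [exp(3*t), t*exp(3*t)]
  [0, exp(3*t)]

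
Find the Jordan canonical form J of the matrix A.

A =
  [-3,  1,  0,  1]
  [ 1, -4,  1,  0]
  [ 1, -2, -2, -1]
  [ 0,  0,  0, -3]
J_3(-3) ⊕ J_1(-3)

The characteristic polynomial is
  det(x·I − A) = x^4 + 12*x^3 + 54*x^2 + 108*x + 81 = (x + 3)^4

Eigenvalues and multiplicities (the geometric multiplicity of λ is n − rank(A − λI), which equals the number of Jordan blocks for λ):
  λ = -3: algebraic multiplicity = 4, geometric multiplicity = 2

Determining the block sizes for each eigenvalue:
  λ = -3: with am = 4 and gm = 2, the partition is not yet determined (e.g. several partitions of 4 into 2 parts exist). Let N = A − (-3)·I. Computing rank(N^1) = 2, rank(N^2) = 1, rank(N^3) = 0; the number of blocks of size ≥ j is rank(N^{j−1}) − rank(N^j), giving [2, 1, 1]. So we have 1 block(s) of size 3, 1 block(s) of size 1 → block sizes [3, 1]

Assembling the blocks gives a Jordan form
J =
  [-3,  1,  0,  0]
  [ 0, -3,  1,  0]
  [ 0,  0, -3,  0]
  [ 0,  0,  0, -3]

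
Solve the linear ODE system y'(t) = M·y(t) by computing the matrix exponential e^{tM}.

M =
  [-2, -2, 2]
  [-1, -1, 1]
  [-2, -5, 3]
e^{tM} =
  [t^2 - 2*t + 1, -2*t^2 - 2*t, 2*t]
  [t^2/2 - t, -t^2 - t + 1, t]
  [3*t^2/2 - 2*t, -3*t^2 - 5*t, 3*t + 1]

Strategy: write M = P · J · P⁻¹ where J is a Jordan canonical form, so e^{tM} = P · e^{tJ} · P⁻¹, and e^{tJ} can be computed block-by-block.

M has Jordan form
J =
  [0, 1, 0]
  [0, 0, 1]
  [0, 0, 0]
(up to reordering of blocks).

Per-block formulas:
  For a 3×3 Jordan block J_3(0): exp(t · J_3(0)) = e^(0t)·(I + t·N + (t^2/2)·N^2), where N is the 3×3 nilpotent shift.

After assembling e^{tJ} and conjugating by P, we get:

e^{tM} =
  [t^2 - 2*t + 1, -2*t^2 - 2*t, 2*t]
  [t^2/2 - t, -t^2 - t + 1, t]
  [3*t^2/2 - 2*t, -3*t^2 - 5*t, 3*t + 1]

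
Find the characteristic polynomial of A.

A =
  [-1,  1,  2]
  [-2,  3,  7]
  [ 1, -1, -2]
x^3

Expanding det(x·I − A) (e.g. by cofactor expansion or by noting that A is similar to its Jordan form J, which has the same characteristic polynomial as A) gives
  χ_A(x) = x^3
which factors as x^3. The eigenvalues (with algebraic multiplicities) are λ = 0 with multiplicity 3.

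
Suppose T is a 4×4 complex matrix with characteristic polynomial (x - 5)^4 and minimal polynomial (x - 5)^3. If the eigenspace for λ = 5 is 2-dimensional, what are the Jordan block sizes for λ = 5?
Block sizes for λ = 5: [3, 1]

Step 1 — from the characteristic polynomial, algebraic multiplicity of λ = 5 is 4. From dim ker(T − (5)·I) = 2, there are exactly 2 Jordan blocks for λ = 5.
Step 2 — from the minimal polynomial, the factor (x − 5)^3 tells us the largest block for λ = 5 has size 3.
Step 3 — with total size 4, 2 blocks, and largest block 3, the block sizes (in nonincreasing order) are [3, 1].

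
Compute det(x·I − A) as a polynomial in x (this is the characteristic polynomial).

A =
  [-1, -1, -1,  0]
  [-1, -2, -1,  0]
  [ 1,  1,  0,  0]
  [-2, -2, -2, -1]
x^4 + 4*x^3 + 6*x^2 + 4*x + 1

Expanding det(x·I − A) (e.g. by cofactor expansion or by noting that A is similar to its Jordan form J, which has the same characteristic polynomial as A) gives
  χ_A(x) = x^4 + 4*x^3 + 6*x^2 + 4*x + 1
which factors as (x + 1)^4. The eigenvalues (with algebraic multiplicities) are λ = -1 with multiplicity 4.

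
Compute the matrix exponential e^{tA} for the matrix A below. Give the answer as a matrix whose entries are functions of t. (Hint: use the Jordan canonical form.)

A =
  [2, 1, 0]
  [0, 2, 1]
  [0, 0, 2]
e^{tA} =
  [exp(2*t), t*exp(2*t), t^2*exp(2*t)/2]
  [0, exp(2*t), t*exp(2*t)]
  [0, 0, exp(2*t)]

Strategy: write A = P · J · P⁻¹ where J is a Jordan canonical form, so e^{tA} = P · e^{tJ} · P⁻¹, and e^{tJ} can be computed block-by-block.

A has Jordan form
J =
  [2, 1, 0]
  [0, 2, 1]
  [0, 0, 2]
(up to reordering of blocks).

Per-block formulas:
  For a 3×3 Jordan block J_3(2): exp(t · J_3(2)) = e^(2t)·(I + t·N + (t^2/2)·N^2), where N is the 3×3 nilpotent shift.

After assembling e^{tJ} and conjugating by P, we get:

e^{tA} =
  [exp(2*t), t*exp(2*t), t^2*exp(2*t)/2]
  [0, exp(2*t), t*exp(2*t)]
  [0, 0, exp(2*t)]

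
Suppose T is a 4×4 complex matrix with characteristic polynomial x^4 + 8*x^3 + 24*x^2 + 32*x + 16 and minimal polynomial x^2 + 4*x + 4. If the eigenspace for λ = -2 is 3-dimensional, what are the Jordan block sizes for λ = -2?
Block sizes for λ = -2: [2, 1, 1]

Step 1 — from the characteristic polynomial, algebraic multiplicity of λ = -2 is 4. From dim ker(T − (-2)·I) = 3, there are exactly 3 Jordan blocks for λ = -2.
Step 2 — from the minimal polynomial, the factor (x + 2)^2 tells us the largest block for λ = -2 has size 2.
Step 3 — with total size 4, 3 blocks, and largest block 2, the block sizes (in nonincreasing order) are [2, 1, 1].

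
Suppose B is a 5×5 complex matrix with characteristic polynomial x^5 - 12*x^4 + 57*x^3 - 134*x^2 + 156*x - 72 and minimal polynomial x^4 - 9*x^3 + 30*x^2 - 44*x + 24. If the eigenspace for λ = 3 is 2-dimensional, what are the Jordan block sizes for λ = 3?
Block sizes for λ = 3: [1, 1]

Step 1 — from the characteristic polynomial, algebraic multiplicity of λ = 3 is 2. From dim ker(B − (3)·I) = 2, there are exactly 2 Jordan blocks for λ = 3.
Step 2 — from the minimal polynomial, the factor (x − 3) tells us the largest block for λ = 3 has size 1.
Step 3 — with total size 2, 2 blocks, and largest block 1, the block sizes (in nonincreasing order) are [1, 1].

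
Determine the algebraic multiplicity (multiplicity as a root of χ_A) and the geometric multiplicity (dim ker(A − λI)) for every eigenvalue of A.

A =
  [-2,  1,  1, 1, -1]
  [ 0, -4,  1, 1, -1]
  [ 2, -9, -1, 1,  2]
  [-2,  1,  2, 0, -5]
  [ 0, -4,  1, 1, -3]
λ = -2: alg = 5, geom = 2

Step 1 — factor the characteristic polynomial to read off the algebraic multiplicities:
  χ_A(x) = (x + 2)^5

Step 2 — compute geometric multiplicities via the rank-nullity identity g(λ) = n − rank(A − λI):
  rank(A − (-2)·I) = 3, so dim ker(A − (-2)·I) = n − 3 = 2

Summary:
  λ = -2: algebraic multiplicity = 5, geometric multiplicity = 2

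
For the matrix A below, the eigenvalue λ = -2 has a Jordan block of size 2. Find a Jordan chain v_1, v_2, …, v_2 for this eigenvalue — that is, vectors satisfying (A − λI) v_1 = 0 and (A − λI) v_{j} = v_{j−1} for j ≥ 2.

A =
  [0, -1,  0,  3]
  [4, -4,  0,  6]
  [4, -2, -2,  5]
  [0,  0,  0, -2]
A Jordan chain for λ = -2 of length 2:
v_1 = (2, 4, 4, 0)ᵀ
v_2 = (1, 0, 0, 0)ᵀ

Let N = A − (-2)·I. We want v_2 with N^2 v_2 = 0 but N^1 v_2 ≠ 0; then v_{j-1} := N · v_j for j = 2, …, 2.

Pick v_2 = (1, 0, 0, 0)ᵀ.
Then v_1 = N · v_2 = (2, 4, 4, 0)ᵀ.

Sanity check: (A − (-2)·I) v_1 = (0, 0, 0, 0)ᵀ = 0. ✓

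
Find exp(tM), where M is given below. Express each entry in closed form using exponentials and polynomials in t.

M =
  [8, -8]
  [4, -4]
e^{tM} =
  [2*exp(4*t) - 1, 2 - 2*exp(4*t)]
  [exp(4*t) - 1, 2 - exp(4*t)]

Strategy: write M = P · J · P⁻¹ where J is a Jordan canonical form, so e^{tM} = P · e^{tJ} · P⁻¹, and e^{tJ} can be computed block-by-block.

M has Jordan form
J =
  [0, 0]
  [0, 4]
(up to reordering of blocks).

Per-block formulas:
  For a 1×1 block at λ = 4: exp(t · [4]) = [e^(4t)].
  For a 1×1 block at λ = 0: exp(t · [0]) = [e^(0t)].

After assembling e^{tJ} and conjugating by P, we get:

e^{tM} =
  [2*exp(4*t) - 1, 2 - 2*exp(4*t)]
  [exp(4*t) - 1, 2 - exp(4*t)]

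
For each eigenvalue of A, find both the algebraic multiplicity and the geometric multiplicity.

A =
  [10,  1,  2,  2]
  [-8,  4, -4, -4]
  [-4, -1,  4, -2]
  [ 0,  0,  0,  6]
λ = 6: alg = 4, geom = 3

Step 1 — factor the characteristic polynomial to read off the algebraic multiplicities:
  χ_A(x) = (x - 6)^4

Step 2 — compute geometric multiplicities via the rank-nullity identity g(λ) = n − rank(A − λI):
  rank(A − (6)·I) = 1, so dim ker(A − (6)·I) = n − 1 = 3

Summary:
  λ = 6: algebraic multiplicity = 4, geometric multiplicity = 3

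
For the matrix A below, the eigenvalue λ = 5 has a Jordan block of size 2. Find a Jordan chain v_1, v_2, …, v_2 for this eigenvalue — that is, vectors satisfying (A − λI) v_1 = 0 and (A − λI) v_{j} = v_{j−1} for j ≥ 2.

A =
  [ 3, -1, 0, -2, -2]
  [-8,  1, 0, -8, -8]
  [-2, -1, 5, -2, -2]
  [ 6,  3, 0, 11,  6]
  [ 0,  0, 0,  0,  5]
A Jordan chain for λ = 5 of length 2:
v_1 = (-2, -8, -2, 6, 0)ᵀ
v_2 = (1, 0, 0, 0, 0)ᵀ

Let N = A − (5)·I. We want v_2 with N^2 v_2 = 0 but N^1 v_2 ≠ 0; then v_{j-1} := N · v_j for j = 2, …, 2.

Pick v_2 = (1, 0, 0, 0, 0)ᵀ.
Then v_1 = N · v_2 = (-2, -8, -2, 6, 0)ᵀ.

Sanity check: (A − (5)·I) v_1 = (0, 0, 0, 0, 0)ᵀ = 0. ✓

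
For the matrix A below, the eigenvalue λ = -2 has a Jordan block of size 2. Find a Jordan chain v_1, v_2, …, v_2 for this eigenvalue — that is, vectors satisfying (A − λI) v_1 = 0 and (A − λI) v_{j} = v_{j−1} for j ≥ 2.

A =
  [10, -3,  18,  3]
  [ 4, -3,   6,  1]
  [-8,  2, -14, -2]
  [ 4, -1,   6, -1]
A Jordan chain for λ = -2 of length 2:
v_1 = (12, 4, -8, 4)ᵀ
v_2 = (1, 0, 0, 0)ᵀ

Let N = A − (-2)·I. We want v_2 with N^2 v_2 = 0 but N^1 v_2 ≠ 0; then v_{j-1} := N · v_j for j = 2, …, 2.

Pick v_2 = (1, 0, 0, 0)ᵀ.
Then v_1 = N · v_2 = (12, 4, -8, 4)ᵀ.

Sanity check: (A − (-2)·I) v_1 = (0, 0, 0, 0)ᵀ = 0. ✓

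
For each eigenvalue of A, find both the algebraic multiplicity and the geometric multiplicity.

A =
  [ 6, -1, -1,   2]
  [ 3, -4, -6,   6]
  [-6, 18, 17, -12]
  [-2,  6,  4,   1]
λ = 5: alg = 4, geom = 2

Step 1 — factor the characteristic polynomial to read off the algebraic multiplicities:
  χ_A(x) = (x - 5)^4

Step 2 — compute geometric multiplicities via the rank-nullity identity g(λ) = n − rank(A − λI):
  rank(A − (5)·I) = 2, so dim ker(A − (5)·I) = n − 2 = 2

Summary:
  λ = 5: algebraic multiplicity = 4, geometric multiplicity = 2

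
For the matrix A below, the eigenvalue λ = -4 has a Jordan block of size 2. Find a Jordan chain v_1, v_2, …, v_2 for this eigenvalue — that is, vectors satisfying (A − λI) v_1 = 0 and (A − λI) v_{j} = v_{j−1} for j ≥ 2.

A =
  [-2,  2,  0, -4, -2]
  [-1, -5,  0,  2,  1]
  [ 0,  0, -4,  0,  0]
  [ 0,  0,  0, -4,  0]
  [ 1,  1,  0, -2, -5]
A Jordan chain for λ = -4 of length 2:
v_1 = (2, -1, 0, 0, 1)ᵀ
v_2 = (1, 0, 0, 0, 0)ᵀ

Let N = A − (-4)·I. We want v_2 with N^2 v_2 = 0 but N^1 v_2 ≠ 0; then v_{j-1} := N · v_j for j = 2, …, 2.

Pick v_2 = (1, 0, 0, 0, 0)ᵀ.
Then v_1 = N · v_2 = (2, -1, 0, 0, 1)ᵀ.

Sanity check: (A − (-4)·I) v_1 = (0, 0, 0, 0, 0)ᵀ = 0. ✓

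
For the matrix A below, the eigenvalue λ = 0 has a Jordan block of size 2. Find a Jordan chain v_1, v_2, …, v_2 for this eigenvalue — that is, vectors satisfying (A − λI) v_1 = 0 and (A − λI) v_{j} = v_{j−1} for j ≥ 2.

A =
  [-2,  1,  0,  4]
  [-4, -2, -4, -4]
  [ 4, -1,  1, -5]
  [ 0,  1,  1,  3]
A Jordan chain for λ = 0 of length 2:
v_1 = (-2, -4, 4, 0)ᵀ
v_2 = (1, 0, 0, 0)ᵀ

Let N = A − (0)·I. We want v_2 with N^2 v_2 = 0 but N^1 v_2 ≠ 0; then v_{j-1} := N · v_j for j = 2, …, 2.

Pick v_2 = (1, 0, 0, 0)ᵀ.
Then v_1 = N · v_2 = (-2, -4, 4, 0)ᵀ.

Sanity check: (A − (0)·I) v_1 = (0, 0, 0, 0)ᵀ = 0. ✓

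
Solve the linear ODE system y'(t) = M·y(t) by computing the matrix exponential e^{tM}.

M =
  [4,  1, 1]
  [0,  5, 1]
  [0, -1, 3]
e^{tM} =
  [exp(4*t), t*exp(4*t), t*exp(4*t)]
  [0, t*exp(4*t) + exp(4*t), t*exp(4*t)]
  [0, -t*exp(4*t), -t*exp(4*t) + exp(4*t)]

Strategy: write M = P · J · P⁻¹ where J is a Jordan canonical form, so e^{tM} = P · e^{tJ} · P⁻¹, and e^{tJ} can be computed block-by-block.

M has Jordan form
J =
  [4, 1, 0]
  [0, 4, 0]
  [0, 0, 4]
(up to reordering of blocks).

Per-block formulas:
  For a 2×2 Jordan block J_2(4): exp(t · J_2(4)) = e^(4t)·(I + t·N), where N is the 2×2 nilpotent shift.
  For a 1×1 block at λ = 4: exp(t · [4]) = [e^(4t)].

After assembling e^{tJ} and conjugating by P, we get:

e^{tM} =
  [exp(4*t), t*exp(4*t), t*exp(4*t)]
  [0, t*exp(4*t) + exp(4*t), t*exp(4*t)]
  [0, -t*exp(4*t), -t*exp(4*t) + exp(4*t)]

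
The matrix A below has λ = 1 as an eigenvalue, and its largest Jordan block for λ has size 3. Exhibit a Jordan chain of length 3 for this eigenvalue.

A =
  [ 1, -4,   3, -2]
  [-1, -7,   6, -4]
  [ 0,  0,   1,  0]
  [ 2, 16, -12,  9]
A Jordan chain for λ = 1 of length 3:
v_1 = (0, 4, 0, -8)ᵀ
v_2 = (-4, -8, 0, 16)ᵀ
v_3 = (0, 1, 0, 0)ᵀ

Let N = A − (1)·I. We want v_3 with N^3 v_3 = 0 but N^2 v_3 ≠ 0; then v_{j-1} := N · v_j for j = 3, …, 2.

Pick v_3 = (0, 1, 0, 0)ᵀ.
Then v_2 = N · v_3 = (-4, -8, 0, 16)ᵀ.
Then v_1 = N · v_2 = (0, 4, 0, -8)ᵀ.

Sanity check: (A − (1)·I) v_1 = (0, 0, 0, 0)ᵀ = 0. ✓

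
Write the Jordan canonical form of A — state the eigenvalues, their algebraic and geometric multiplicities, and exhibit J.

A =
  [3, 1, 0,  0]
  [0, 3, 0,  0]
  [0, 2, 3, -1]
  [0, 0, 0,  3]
J_2(3) ⊕ J_2(3)

The characteristic polynomial is
  det(x·I − A) = x^4 - 12*x^3 + 54*x^2 - 108*x + 81 = (x - 3)^4

Eigenvalues and multiplicities (the geometric multiplicity of λ is n − rank(A − λI), which equals the number of Jordan blocks for λ):
  λ = 3: algebraic multiplicity = 4, geometric multiplicity = 2

Determining the block sizes for each eigenvalue:
  λ = 3: with am = 4 and gm = 2, the partition is not yet determined (e.g. several partitions of 4 into 2 parts exist). Let N = A − (3)·I. Computing rank(N^1) = 2, rank(N^2) = 0; the number of blocks of size ≥ j is rank(N^{j−1}) − rank(N^j), giving [2, 2]. So we have 2 block(s) of size 2 → block sizes [2, 2]

Assembling the blocks gives a Jordan form
J =
  [3, 1, 0, 0]
  [0, 3, 0, 0]
  [0, 0, 3, 1]
  [0, 0, 0, 3]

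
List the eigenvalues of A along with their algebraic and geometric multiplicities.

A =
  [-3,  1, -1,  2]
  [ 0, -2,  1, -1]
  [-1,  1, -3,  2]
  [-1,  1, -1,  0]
λ = -2: alg = 4, geom = 2

Step 1 — factor the characteristic polynomial to read off the algebraic multiplicities:
  χ_A(x) = (x + 2)^4

Step 2 — compute geometric multiplicities via the rank-nullity identity g(λ) = n − rank(A − λI):
  rank(A − (-2)·I) = 2, so dim ker(A − (-2)·I) = n − 2 = 2

Summary:
  λ = -2: algebraic multiplicity = 4, geometric multiplicity = 2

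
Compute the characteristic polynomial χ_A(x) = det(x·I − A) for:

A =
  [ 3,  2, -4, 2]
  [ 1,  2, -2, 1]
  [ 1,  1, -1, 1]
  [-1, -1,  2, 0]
x^4 - 4*x^3 + 6*x^2 - 4*x + 1

Expanding det(x·I − A) (e.g. by cofactor expansion or by noting that A is similar to its Jordan form J, which has the same characteristic polynomial as A) gives
  χ_A(x) = x^4 - 4*x^3 + 6*x^2 - 4*x + 1
which factors as (x - 1)^4. The eigenvalues (with algebraic multiplicities) are λ = 1 with multiplicity 4.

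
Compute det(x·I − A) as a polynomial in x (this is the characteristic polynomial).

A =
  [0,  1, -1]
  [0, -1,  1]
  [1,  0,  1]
x^3

Expanding det(x·I − A) (e.g. by cofactor expansion or by noting that A is similar to its Jordan form J, which has the same characteristic polynomial as A) gives
  χ_A(x) = x^3
which factors as x^3. The eigenvalues (with algebraic multiplicities) are λ = 0 with multiplicity 3.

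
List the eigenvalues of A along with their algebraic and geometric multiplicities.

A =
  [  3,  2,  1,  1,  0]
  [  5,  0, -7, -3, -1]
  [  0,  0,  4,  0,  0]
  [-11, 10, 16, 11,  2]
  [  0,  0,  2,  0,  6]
λ = 4: alg = 3, geom = 1; λ = 6: alg = 2, geom = 1

Step 1 — factor the characteristic polynomial to read off the algebraic multiplicities:
  χ_A(x) = (x - 6)^2*(x - 4)^3

Step 2 — compute geometric multiplicities via the rank-nullity identity g(λ) = n − rank(A − λI):
  rank(A − (4)·I) = 4, so dim ker(A − (4)·I) = n − 4 = 1
  rank(A − (6)·I) = 4, so dim ker(A − (6)·I) = n − 4 = 1

Summary:
  λ = 4: algebraic multiplicity = 3, geometric multiplicity = 1
  λ = 6: algebraic multiplicity = 2, geometric multiplicity = 1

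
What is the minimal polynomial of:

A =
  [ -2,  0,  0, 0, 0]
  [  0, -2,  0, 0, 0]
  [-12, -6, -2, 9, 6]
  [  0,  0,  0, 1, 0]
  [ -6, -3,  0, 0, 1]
x^2 + x - 2

The characteristic polynomial is χ_A(x) = (x - 1)^2*(x + 2)^3, so the eigenvalues are known. The minimal polynomial is
  m_A(x) = Π_λ (x − λ)^{k_λ}
where k_λ is the size of the *largest* Jordan block for λ (equivalently, the smallest k with (A − λI)^k v = 0 for every generalised eigenvector v of λ).

  λ = -2: largest Jordan block has size 1, contributing (x + 2)
  λ = 1: largest Jordan block has size 1, contributing (x − 1)

So m_A(x) = (x - 1)*(x + 2) = x^2 + x - 2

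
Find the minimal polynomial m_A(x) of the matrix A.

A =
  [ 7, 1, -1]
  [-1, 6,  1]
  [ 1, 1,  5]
x^3 - 18*x^2 + 108*x - 216

The characteristic polynomial is χ_A(x) = (x - 6)^3, so the eigenvalues are known. The minimal polynomial is
  m_A(x) = Π_λ (x − λ)^{k_λ}
where k_λ is the size of the *largest* Jordan block for λ (equivalently, the smallest k with (A − λI)^k v = 0 for every generalised eigenvector v of λ).

  λ = 6: largest Jordan block has size 3, contributing (x − 6)^3

So m_A(x) = (x - 6)^3 = x^3 - 18*x^2 + 108*x - 216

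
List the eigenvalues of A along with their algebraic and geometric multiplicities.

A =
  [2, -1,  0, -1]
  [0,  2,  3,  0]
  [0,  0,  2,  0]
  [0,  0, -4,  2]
λ = 2: alg = 4, geom = 2

Step 1 — factor the characteristic polynomial to read off the algebraic multiplicities:
  χ_A(x) = (x - 2)^4

Step 2 — compute geometric multiplicities via the rank-nullity identity g(λ) = n − rank(A − λI):
  rank(A − (2)·I) = 2, so dim ker(A − (2)·I) = n − 2 = 2

Summary:
  λ = 2: algebraic multiplicity = 4, geometric multiplicity = 2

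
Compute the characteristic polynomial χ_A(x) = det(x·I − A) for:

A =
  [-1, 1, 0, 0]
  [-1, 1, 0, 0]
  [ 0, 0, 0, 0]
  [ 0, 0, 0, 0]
x^4

Expanding det(x·I − A) (e.g. by cofactor expansion or by noting that A is similar to its Jordan form J, which has the same characteristic polynomial as A) gives
  χ_A(x) = x^4
which factors as x^4. The eigenvalues (with algebraic multiplicities) are λ = 0 with multiplicity 4.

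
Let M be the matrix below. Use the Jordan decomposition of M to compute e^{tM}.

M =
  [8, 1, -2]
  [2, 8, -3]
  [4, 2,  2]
e^{tM} =
  [-t^2*exp(6*t) + 2*t*exp(6*t) + exp(6*t), t*exp(6*t), t^2*exp(6*t)/2 - 2*t*exp(6*t)]
  [-2*t^2*exp(6*t) + 2*t*exp(6*t), 2*t*exp(6*t) + exp(6*t), t^2*exp(6*t) - 3*t*exp(6*t)]
  [-2*t^2*exp(6*t) + 4*t*exp(6*t), 2*t*exp(6*t), t^2*exp(6*t) - 4*t*exp(6*t) + exp(6*t)]

Strategy: write M = P · J · P⁻¹ where J is a Jordan canonical form, so e^{tM} = P · e^{tJ} · P⁻¹, and e^{tJ} can be computed block-by-block.

M has Jordan form
J =
  [6, 1, 0]
  [0, 6, 1]
  [0, 0, 6]
(up to reordering of blocks).

Per-block formulas:
  For a 3×3 Jordan block J_3(6): exp(t · J_3(6)) = e^(6t)·(I + t·N + (t^2/2)·N^2), where N is the 3×3 nilpotent shift.

After assembling e^{tJ} and conjugating by P, we get:

e^{tM} =
  [-t^2*exp(6*t) + 2*t*exp(6*t) + exp(6*t), t*exp(6*t), t^2*exp(6*t)/2 - 2*t*exp(6*t)]
  [-2*t^2*exp(6*t) + 2*t*exp(6*t), 2*t*exp(6*t) + exp(6*t), t^2*exp(6*t) - 3*t*exp(6*t)]
  [-2*t^2*exp(6*t) + 4*t*exp(6*t), 2*t*exp(6*t), t^2*exp(6*t) - 4*t*exp(6*t) + exp(6*t)]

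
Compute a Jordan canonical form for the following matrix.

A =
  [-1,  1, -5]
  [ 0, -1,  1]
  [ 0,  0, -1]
J_3(-1)

The characteristic polynomial is
  det(x·I − A) = x^3 + 3*x^2 + 3*x + 1 = (x + 1)^3

Eigenvalues and multiplicities (the geometric multiplicity of λ is n − rank(A − λI), which equals the number of Jordan blocks for λ):
  λ = -1: algebraic multiplicity = 3, geometric multiplicity = 1

Determining the block sizes for each eigenvalue:
  λ = -1: one block (gm = 1), so the single block has size am = 3 → block sizes [3]

Assembling the blocks gives a Jordan form
J =
  [-1,  1,  0]
  [ 0, -1,  1]
  [ 0,  0, -1]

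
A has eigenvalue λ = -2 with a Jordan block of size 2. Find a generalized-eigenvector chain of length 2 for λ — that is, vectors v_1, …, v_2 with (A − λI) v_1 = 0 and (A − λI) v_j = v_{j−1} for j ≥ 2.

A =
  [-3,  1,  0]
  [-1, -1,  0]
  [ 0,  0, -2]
A Jordan chain for λ = -2 of length 2:
v_1 = (-1, -1, 0)ᵀ
v_2 = (1, 0, 0)ᵀ

Let N = A − (-2)·I. We want v_2 with N^2 v_2 = 0 but N^1 v_2 ≠ 0; then v_{j-1} := N · v_j for j = 2, …, 2.

Pick v_2 = (1, 0, 0)ᵀ.
Then v_1 = N · v_2 = (-1, -1, 0)ᵀ.

Sanity check: (A − (-2)·I) v_1 = (0, 0, 0)ᵀ = 0. ✓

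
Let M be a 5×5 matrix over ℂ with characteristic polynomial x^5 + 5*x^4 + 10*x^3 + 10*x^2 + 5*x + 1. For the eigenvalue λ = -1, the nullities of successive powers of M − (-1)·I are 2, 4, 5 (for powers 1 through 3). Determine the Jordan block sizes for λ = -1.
Block sizes for λ = -1: [3, 2]

From the dimensions of kernels of powers, the number of Jordan blocks of size at least j is d_j − d_{j−1} where d_j = dim ker(N^j) (with d_0 = 0). Computing the differences gives [2, 2, 1].
The number of blocks of size exactly k is (#blocks of size ≥ k) − (#blocks of size ≥ k + 1), so the partition is: 1 block(s) of size 2, 1 block(s) of size 3.
In nonincreasing order the block sizes are [3, 2].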